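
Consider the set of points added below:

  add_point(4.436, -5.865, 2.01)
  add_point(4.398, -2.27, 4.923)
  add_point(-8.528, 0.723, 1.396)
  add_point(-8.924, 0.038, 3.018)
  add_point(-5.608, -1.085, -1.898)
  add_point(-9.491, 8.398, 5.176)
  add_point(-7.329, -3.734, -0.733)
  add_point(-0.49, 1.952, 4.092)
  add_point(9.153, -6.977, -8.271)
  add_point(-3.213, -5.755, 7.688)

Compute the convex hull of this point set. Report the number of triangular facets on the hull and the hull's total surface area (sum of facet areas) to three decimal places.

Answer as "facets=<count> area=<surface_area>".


Hull vertices (10/10): indices [0, 1, 2, 3, 4, 5, 6, 7, 8, 9].

Triangle areas on the boundary:
  f1: (p0, p9, p8) → 26.3615
  f2: (p6, p9, p8) → 88.1018
  f3: (p1, p0, p8) → 20.0091
  f4: (p1, p9, p5) → 69.0089
  f5: (p1, p0, p9) → 20.2886
  f6: (p4, p8, p5) → 71.4352
  f7: (p4, p6, p8) → 27.5112
  f8: (p3, p9, p5) → 34.8476
  f9: (p3, p6, p9) → 25.1638
  f10: (p7, p8, p5) → 62.0472
  f11: (p7, p1, p5) → 8.7197
  f12: (p7, p1, p8) → 45.4072
  f13: (p2, p4, p5) → 14.3997
  f14: (p2, p4, p6) → 7.7480
  f15: (p2, p3, p5) → 7.7433
  f16: (p2, p3, p6) → 4.5656
Σ area = 533.358

Check V−E+F: 10 − 24 + 16 = 2.

facets=16 area=533.358


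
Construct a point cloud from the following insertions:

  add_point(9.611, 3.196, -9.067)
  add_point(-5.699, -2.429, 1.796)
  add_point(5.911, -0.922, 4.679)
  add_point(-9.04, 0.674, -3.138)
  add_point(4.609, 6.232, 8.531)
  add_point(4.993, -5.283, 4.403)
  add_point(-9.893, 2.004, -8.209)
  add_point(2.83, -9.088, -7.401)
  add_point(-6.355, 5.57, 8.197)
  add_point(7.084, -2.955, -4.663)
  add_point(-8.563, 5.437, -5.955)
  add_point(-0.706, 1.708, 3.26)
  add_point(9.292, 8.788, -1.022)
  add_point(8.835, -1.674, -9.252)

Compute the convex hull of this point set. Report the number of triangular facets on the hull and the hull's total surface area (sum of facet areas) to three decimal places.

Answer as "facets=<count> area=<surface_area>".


facets=20 area=1036.833

Points on the hull: [0, 1, 2, 3, 4, 5, 6, 7, 8, 10, 12, 13] (12 of 14).

Facet areas (half cross-product norm):
  f1: (p13, p0, p6) → 47.1296
  f2: (p13, p7, p6) → 82.0342
  f3: (p12, p13, p0) → 19.5541
  f4: (p3, p7, p6) → 42.3493
  f5: (p3, p1, p7) → 47.6660
  f6: (p5, p1, p7) → 68.2535
  f7: (p5, p13, p7) → 60.4062
  f8: (p8, p12, p4) → 54.7108
  f9: (p8, p3, p6) → 20.4197
  f10: (p8, p3, p1) → 34.4085
  f11: (p8, p5, p4) → 67.2025
  f12: (p8, p5, p1) → 57.9856
  f13: (p2, p12, p4) → 43.3046
  f14: (p2, p5, p4) → 9.8091
  f15: (p2, p12, p13) → 73.0739
  f16: (p2, p5, p13) → 31.7462
  f17: (p10, p8, p6) → 25.3863
  f18: (p10, p8, p12) → 123.1622
  f19: (p10, p0, p6) → 39.8105
  f20: (p10, p12, p0) → 88.4195
Σ area = 1036.833

Check V−E+F: 12 − 30 + 20 = 2.


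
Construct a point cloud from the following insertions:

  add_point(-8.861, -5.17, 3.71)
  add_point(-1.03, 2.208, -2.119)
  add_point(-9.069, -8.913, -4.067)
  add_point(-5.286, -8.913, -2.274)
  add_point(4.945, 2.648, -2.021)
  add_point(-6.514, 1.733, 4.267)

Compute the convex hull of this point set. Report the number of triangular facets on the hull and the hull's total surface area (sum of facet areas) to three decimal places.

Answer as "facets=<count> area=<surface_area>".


Points on the hull: [0, 1, 2, 3, 4, 5] (6 of 6).

Triangle areas on the boundary:
  f1: (p0, p5, p2) → 27.5930
  f2: (p0, p5, p4) → 45.5451
  f3: (p3, p4, p2) → 25.7137
  f4: (p3, p0, p2) → 16.5022
  f5: (p3, p0, p4) → 60.9422
  f6: (p1, p4, p2) → 31.9201
  f7: (p1, p5, p2) → 55.4317
  f8: (p1, p5, p4) → 19.4007
Σ area = 283.049

Euler characteristic 6−12+8 = 2 ✓

facets=8 area=283.049


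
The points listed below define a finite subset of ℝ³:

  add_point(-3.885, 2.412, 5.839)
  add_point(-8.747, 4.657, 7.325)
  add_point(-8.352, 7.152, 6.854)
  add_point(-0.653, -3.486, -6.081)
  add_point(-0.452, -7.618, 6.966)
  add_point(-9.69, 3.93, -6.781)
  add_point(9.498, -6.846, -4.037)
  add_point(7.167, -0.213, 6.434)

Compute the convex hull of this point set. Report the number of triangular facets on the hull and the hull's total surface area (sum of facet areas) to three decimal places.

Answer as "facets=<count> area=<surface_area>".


Extreme-point indices: [1, 2, 3, 4, 5, 6, 7] — 7 of 8 on the boundary.

Per-facet area ½‖(b−a)×(c−a)‖:
  f1: (p3, p6, p5) → 24.0343
  f2: (p3, p4, p5) → 77.4021
  f3: (p3, p4, p6) → 71.3923
  f4: (p7, p6, p5) → 132.8394
  f5: (p7, p2, p5) → 120.8416
  f6: (p7, p4, p6) → 65.8343
  f7: (p1, p4, p5) → 104.8469
  f8: (p1, p2, p5) → 18.0508
  f9: (p1, p7, p4) → 77.6145
  f10: (p1, p7, p2) → 21.2392
Σ area = 714.095

Check V−E+F: 7 − 15 + 10 = 2.

facets=10 area=714.095


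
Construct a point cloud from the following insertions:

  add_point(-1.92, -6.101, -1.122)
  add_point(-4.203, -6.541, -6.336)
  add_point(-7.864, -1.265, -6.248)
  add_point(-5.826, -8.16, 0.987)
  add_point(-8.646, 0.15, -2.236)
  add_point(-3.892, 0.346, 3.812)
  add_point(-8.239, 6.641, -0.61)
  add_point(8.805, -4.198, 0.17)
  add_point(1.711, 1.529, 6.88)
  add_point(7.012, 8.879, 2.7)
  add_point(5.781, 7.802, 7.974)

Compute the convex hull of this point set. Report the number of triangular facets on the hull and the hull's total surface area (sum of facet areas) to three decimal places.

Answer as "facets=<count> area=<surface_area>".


10 of the 11 inputs are extreme points: [1, 2, 3, 4, 5, 6, 7, 8, 9, 10].

Per-facet area ½‖(b−a)×(c−a)‖:
  f1: (p10, p9, p7) → 37.0983
  f2: (p2, p3, p4) → 20.2120
  f3: (p6, p10, p9) → 43.4877
  f4: (p6, p2, p4) → 12.2884
  f5: (p6, p2, p9) → 75.0556
  f6: (p6, p3, p4) → 20.4122
  f7: (p8, p10, p7) → 42.1652
  f8: (p8, p3, p7) → 74.2165
  f9: (p1, p9, p7) → 98.2785
  f10: (p1, p2, p9) → 64.5650
  f11: (p1, p3, p7) → 55.3665
  f12: (p1, p2, p3) → 24.6214
  f13: (p5, p6, p3) → 37.0758
  f14: (p5, p8, p3) → 25.8564
  f15: (p5, p6, p10) → 56.6033
  f16: (p5, p8, p10) → 17.9077
Σ area = 705.211

Check V−E+F: 10 − 24 + 16 = 2.

facets=16 area=705.211


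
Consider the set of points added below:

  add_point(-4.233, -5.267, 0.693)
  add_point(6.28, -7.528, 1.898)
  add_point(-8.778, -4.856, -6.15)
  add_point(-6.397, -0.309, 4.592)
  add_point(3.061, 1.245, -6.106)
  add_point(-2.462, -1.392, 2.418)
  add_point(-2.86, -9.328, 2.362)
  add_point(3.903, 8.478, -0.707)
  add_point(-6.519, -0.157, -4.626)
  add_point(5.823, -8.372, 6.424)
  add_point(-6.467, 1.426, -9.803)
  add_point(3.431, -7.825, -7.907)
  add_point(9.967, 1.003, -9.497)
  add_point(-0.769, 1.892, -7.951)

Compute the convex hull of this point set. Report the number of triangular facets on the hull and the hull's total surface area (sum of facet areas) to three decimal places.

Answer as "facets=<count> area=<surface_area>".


facets=14 area=878.869

Extreme-point indices: [1, 2, 3, 6, 7, 9, 10, 11, 12] — 9 of 14 on the boundary.

Per-facet area ½‖(b−a)×(c−a)‖:
  f1: (p9, p7, p12) → 113.9036
  f2: (p3, p9, p7) → 104.8380
  f3: (p10, p7, p12) → 94.7495
  f4: (p10, p3, p2) → 45.3181
  f5: (p10, p3, p7) → 95.1230
  f6: (p11, p10, p2) → 47.7082
  f7: (p11, p10, p12) → 75.2550
  f8: (p6, p11, p2) → 62.3256
  f9: (p6, p11, p9) → 58.0165
  f10: (p6, p3, p2) → 51.9856
  f11: (p6, p3, p9) → 47.4395
  f12: (p1, p9, p12) → 15.5969
  f13: (p1, p11, p12) → 56.6152
  f14: (p1, p11, p9) → 9.9949
Σ area = 878.869

Euler: V−E+F = 9−21+14 = 2.


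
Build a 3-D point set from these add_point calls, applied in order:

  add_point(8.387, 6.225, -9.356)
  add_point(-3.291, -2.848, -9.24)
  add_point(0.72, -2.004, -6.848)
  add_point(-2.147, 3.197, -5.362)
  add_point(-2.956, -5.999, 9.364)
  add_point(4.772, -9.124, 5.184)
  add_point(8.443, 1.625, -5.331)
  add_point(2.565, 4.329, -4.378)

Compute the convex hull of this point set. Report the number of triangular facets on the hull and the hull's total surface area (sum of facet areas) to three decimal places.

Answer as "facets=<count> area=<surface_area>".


Points on the hull: [0, 1, 3, 4, 5, 6, 7] (7 of 8).

Triangle areas on the boundary:
  f1: (p5, p6, p1) → 98.6616
  f2: (p4, p5, p1) → 81.7051
  f3: (p4, p5, p6) → 69.5233
  f4: (p3, p4, p1) → 63.1988
  f5: (p7, p3, p4) → 42.9723
  f6: (p0, p4, p6) → 39.8060
  f7: (p0, p7, p4) → 38.3012
  f8: (p0, p6, p1) → 40.1419
  f9: (p0, p3, p1) → 41.7628
  f10: (p0, p7, p3) → 15.1123
Σ area = 531.185

Euler characteristic 7−15+10 = 2 ✓

facets=10 area=531.185


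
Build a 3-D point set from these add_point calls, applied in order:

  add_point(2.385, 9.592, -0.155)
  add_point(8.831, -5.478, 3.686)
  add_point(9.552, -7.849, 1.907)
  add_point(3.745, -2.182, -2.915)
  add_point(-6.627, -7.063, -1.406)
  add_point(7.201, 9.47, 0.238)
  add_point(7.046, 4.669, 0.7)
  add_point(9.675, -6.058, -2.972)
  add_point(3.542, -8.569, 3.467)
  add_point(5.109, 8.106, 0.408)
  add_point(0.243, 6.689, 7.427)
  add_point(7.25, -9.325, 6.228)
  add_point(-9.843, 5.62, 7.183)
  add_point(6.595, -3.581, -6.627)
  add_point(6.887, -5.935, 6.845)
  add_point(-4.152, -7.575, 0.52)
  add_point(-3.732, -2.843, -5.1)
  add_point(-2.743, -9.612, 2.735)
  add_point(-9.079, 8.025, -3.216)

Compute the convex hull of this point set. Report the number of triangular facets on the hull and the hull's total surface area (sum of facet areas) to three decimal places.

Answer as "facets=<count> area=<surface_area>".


facets=24 area=1036.391

14 of the 19 inputs are extreme points: [0, 1, 2, 4, 5, 7, 10, 11, 12, 13, 14, 16, 17, 18].

Area of each hull facet:
  f1: (p10, p0, p12) → 41.0314
  f2: (p18, p0, p12) → 63.3054
  f3: (p14, p10, p12) → 67.3296
  f4: (p14, p11, p12) → 26.9175
  f5: (p5, p10, p0) → 19.9901
  f6: (p5, p14, p10) → 73.7334
  f7: (p5, p13, p7) → 39.6356
  f8: (p5, p18, p0) → 6.8151
  f9: (p5, p13, p18) → 120.4530
  f10: (p2, p5, p7) → 41.2930
  f11: (p4, p18, p12) → 77.9372
  f12: (p4, p13, p7) → 38.8537
  f13: (p1, p14, p11) → 6.4507
  f14: (p1, p2, p11) → 7.2312
  f15: (p1, p5, p14) → 27.8936
  f16: (p1, p2, p5) → 17.9275
  f17: (p16, p13, p18) → 54.9657
  f18: (p16, p4, p18) → 36.8669
  f19: (p16, p4, p13) → 28.7733
  f20: (p17, p11, p12) → 88.4385
  f21: (p17, p4, p12) → 48.4828
  f22: (p17, p2, p11) → 26.7533
  f23: (p17, p2, p7) → 32.0638
  f24: (p17, p4, p7) → 43.2485
Σ area = 1036.391

Check V−E+F: 14 − 36 + 24 = 2.


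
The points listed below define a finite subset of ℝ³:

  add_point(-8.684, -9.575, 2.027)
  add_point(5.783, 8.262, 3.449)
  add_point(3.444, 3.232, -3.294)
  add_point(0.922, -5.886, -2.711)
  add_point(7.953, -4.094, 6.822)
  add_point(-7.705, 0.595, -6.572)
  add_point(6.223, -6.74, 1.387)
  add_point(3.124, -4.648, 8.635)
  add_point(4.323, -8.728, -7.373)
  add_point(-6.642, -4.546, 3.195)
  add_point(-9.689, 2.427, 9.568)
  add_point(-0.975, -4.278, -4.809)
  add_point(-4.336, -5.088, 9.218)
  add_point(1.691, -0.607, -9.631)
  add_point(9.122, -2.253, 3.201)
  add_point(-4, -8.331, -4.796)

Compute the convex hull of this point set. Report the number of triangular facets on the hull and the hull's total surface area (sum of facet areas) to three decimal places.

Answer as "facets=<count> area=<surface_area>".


facets=20 area=1023.937

12 of the 16 inputs are extreme points: [0, 1, 4, 5, 6, 7, 8, 10, 12, 13, 14, 15].

Facet areas (half cross-product norm):
  f1: (p1, p13, p14) → 79.9841
  f2: (p7, p1, p10) → 100.5075
  f3: (p5, p0, p10) → 90.6191
  f4: (p5, p1, p10) → 131.4757
  f5: (p5, p1, p13) → 81.0190
  f6: (p8, p13, p14) → 58.1488
  f7: (p12, p0, p10) → 43.4987
  f8: (p12, p7, p10) → 29.2976
  f9: (p12, p7, p0) → 32.3481
  f10: (p6, p7, p0) → 57.7191
  f11: (p6, p8, p0) → 68.2663
  f12: (p6, p8, p14) → 20.9991
  f13: (p15, p5, p13) → 44.6056
  f14: (p15, p8, p13) → 37.2788
  f15: (p15, p5, p0) → 41.0132
  f16: (p15, p8, p0) → 23.3654
  f17: (p4, p6, p14) → 11.6498
  f18: (p4, p6, p7) → 16.3093
  f19: (p4, p1, p14) → 22.1581
  f20: (p4, p7, p1) → 33.6735
Σ area = 1023.937

Euler: V−E+F = 12−30+20 = 2.


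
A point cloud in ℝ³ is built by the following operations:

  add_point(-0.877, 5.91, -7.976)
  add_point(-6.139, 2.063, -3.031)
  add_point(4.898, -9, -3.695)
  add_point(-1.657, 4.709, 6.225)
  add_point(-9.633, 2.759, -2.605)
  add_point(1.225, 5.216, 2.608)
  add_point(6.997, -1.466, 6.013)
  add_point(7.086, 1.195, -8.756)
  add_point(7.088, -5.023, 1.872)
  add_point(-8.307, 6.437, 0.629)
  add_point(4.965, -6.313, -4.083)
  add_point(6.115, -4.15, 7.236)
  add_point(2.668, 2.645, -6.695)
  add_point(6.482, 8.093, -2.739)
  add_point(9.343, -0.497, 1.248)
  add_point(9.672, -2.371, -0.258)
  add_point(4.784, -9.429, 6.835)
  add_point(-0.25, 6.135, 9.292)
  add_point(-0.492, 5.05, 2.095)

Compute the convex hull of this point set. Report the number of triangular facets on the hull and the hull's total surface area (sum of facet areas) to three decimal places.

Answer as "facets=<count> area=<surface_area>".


facets=20 area=893.224

Points on the hull: [0, 2, 4, 6, 7, 9, 11, 13, 14, 15, 16, 17] (12 of 19).

Per-facet area ½‖(b−a)×(c−a)‖:
  f1: (p16, p17, p4) → 127.2223
  f2: (p7, p13, p15) → 42.0902
  f3: (p9, p17, p4) → 23.4132
  f4: (p9, p17, p13) → 78.4193
  f5: (p14, p13, p15) → 10.6596
  f6: (p0, p7, p13) → 37.0531
  f7: (p0, p9, p4) → 27.1020
  f8: (p0, p9, p13) → 52.7085
  f9: (p2, p16, p4) → 98.5898
  f10: (p2, p0, p4) → 88.3930
  f11: (p2, p0, p7) → 52.1387
  f12: (p2, p16, p15) → 43.7288
  f13: (p2, p7, p15) → 41.4596
  f14: (p11, p16, p17) → 24.0292
  f15: (p11, p16, p15) → 22.4792
  f16: (p11, p14, p15) → 9.2276
  f17: (p6, p11, p17) → 16.1805
  f18: (p6, p11, p14) → 6.4430
  f19: (p6, p17, p13) → 67.2493
  f20: (p6, p14, p13) → 24.6370
Σ area = 893.224

Euler characteristic 12−30+20 = 2 ✓


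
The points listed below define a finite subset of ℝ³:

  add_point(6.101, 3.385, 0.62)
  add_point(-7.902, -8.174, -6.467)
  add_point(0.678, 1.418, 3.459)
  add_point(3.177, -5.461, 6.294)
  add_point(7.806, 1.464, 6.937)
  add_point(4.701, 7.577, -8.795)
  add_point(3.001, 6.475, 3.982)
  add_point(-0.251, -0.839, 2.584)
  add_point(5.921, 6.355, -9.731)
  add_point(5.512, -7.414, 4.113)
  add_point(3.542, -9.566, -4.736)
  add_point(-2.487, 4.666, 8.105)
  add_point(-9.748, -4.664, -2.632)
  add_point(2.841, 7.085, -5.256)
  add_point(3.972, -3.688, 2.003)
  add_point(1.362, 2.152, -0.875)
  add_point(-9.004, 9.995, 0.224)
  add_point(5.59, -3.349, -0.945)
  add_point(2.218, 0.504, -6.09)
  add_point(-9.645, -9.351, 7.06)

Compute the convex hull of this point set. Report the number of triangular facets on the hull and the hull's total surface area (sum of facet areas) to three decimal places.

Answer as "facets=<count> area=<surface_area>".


Hull vertices (13/20): indices [1, 3, 4, 5, 6, 8, 9, 10, 11, 12, 16, 17, 19].

Area of each hull facet:
  f1: (p19, p16, p12) → 77.8475
  f2: (p5, p8, p4) → 16.7639
  f3: (p1, p10, p8) → 98.2274
  f4: (p1, p5, p8) → 19.9241
  f5: (p1, p19, p12) → 27.8678
  f6: (p1, p19, p10) → 79.7525
  f7: (p1, p16, p12) → 27.7498
  f8: (p1, p5, p16) → 149.3156
  f9: (p17, p8, p4) → 61.2192
  f10: (p17, p10, p8) → 47.5494
  f11: (p11, p19, p4) → 84.3948
  f12: (p11, p19, p16) → 90.4068
  f13: (p3, p19, p4) → 36.0920
  f14: (p6, p5, p4) → 45.5382
  f15: (p6, p5, p16) → 83.0137
  f16: (p6, p11, p4) → 26.6574
  f17: (p6, p11, p16) → 40.8052
  f18: (p9, p17, p4) → 29.1270
  f19: (p9, p17, p10) → 24.3437
  f20: (p9, p3, p4) → 15.5066
  f21: (p9, p19, p10) → 72.3902
  f22: (p9, p3, p19) → 22.0753
Σ area = 1176.568

Euler: V−E+F = 13−33+22 = 2.

facets=22 area=1176.568


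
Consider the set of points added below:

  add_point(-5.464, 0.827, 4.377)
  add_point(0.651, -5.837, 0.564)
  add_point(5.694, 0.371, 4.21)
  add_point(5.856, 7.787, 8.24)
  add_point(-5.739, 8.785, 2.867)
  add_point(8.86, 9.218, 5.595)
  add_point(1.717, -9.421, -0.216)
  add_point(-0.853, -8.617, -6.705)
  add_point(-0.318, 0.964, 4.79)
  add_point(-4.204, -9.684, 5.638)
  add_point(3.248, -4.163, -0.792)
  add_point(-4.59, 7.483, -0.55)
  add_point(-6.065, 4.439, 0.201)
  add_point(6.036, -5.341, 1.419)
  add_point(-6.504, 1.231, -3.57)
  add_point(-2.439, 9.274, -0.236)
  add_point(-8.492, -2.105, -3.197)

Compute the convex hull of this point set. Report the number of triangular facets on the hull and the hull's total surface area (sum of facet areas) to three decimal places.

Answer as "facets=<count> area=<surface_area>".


facets=20 area=796.973

Points on the hull: [0, 3, 4, 5, 6, 7, 9, 11, 13, 14, 15, 16] (12 of 17).

Triangle areas on the boundary:
  f1: (p9, p7, p16) → 60.7995
  f2: (p13, p7, p5) → 69.3969
  f3: (p15, p7, p5) → 121.0040
  f4: (p6, p9, p7) → 26.9127
  f5: (p6, p13, p7) → 19.5875
  f6: (p6, p13, p9) → 24.2058
  f7: (p14, p7, p16) → 20.5764
  f8: (p14, p15, p7) → 45.7246
  f9: (p4, p15, p5) → 27.3340
  f10: (p4, p14, p16) → 15.1377
  f11: (p3, p4, p5) → 25.4970
  f12: (p3, p13, p5) → 31.4446
  f13: (p3, p13, p9) → 87.0091
  f14: (p0, p9, p16) → 45.3727
  f15: (p0, p4, p16) → 34.6865
  f16: (p0, p3, p9) → 68.6441
  f17: (p0, p3, p4) → 51.0451
  f18: (p11, p14, p15) → 6.0627
  f19: (p11, p4, p15) → 5.3776
  f20: (p11, p4, p14) → 11.1542
Σ area = 796.973

Check V−E+F: 12 − 30 + 20 = 2.


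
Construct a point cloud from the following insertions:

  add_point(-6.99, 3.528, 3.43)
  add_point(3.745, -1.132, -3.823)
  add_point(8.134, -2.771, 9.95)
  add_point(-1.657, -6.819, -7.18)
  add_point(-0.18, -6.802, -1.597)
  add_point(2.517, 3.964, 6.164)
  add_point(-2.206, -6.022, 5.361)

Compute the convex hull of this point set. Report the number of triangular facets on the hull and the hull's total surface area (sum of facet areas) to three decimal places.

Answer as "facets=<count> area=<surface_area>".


7 of the 7 inputs are extreme points: [0, 1, 2, 3, 4, 5, 6].

Area of each hull facet:
  f1: (p5, p2, p0) → 36.2210
  f2: (p6, p2, p0) → 62.4073
  f3: (p6, p3, p0) → 67.9061
  f4: (p1, p3, p0) → 58.6255
  f5: (p1, p5, p0) → 55.1242
  f6: (p1, p3, p2) → 54.1548
  f7: (p1, p5, p2) → 53.8430
  f8: (p4, p3, p2) → 18.6655
  f9: (p4, p6, p2) → 42.3605
  f10: (p4, p6, p3) → 11.0159
Σ area = 460.324

Euler characteristic 7−15+10 = 2 ✓

facets=10 area=460.324


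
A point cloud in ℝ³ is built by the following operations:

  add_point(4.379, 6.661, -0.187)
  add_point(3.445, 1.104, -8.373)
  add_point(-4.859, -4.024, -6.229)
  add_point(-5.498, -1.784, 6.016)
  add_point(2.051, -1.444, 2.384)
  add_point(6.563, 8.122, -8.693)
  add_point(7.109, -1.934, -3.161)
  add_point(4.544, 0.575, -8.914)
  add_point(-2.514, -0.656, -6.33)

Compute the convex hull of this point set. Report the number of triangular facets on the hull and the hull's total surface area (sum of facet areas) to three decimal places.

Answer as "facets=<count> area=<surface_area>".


Extreme-point indices: [0, 2, 3, 4, 5, 6, 7, 8] — 8 of 9 on the boundary.

Triangle areas on the boundary:
  f1: (p2, p6, p3) → 76.1533
  f2: (p0, p5, p3) → 47.2276
  f3: (p0, p5, p6) → 41.2217
  f4: (p8, p5, p3) → 74.9275
  f5: (p8, p2, p3) → 25.4716
  f6: (p8, p2, p5) → 6.5410
  f7: (p7, p5, p6) → 25.7495
  f8: (p7, p2, p6) → 36.6065
  f9: (p7, p2, p5) → 32.8382
  f10: (p4, p6, p3) → 12.1913
  f11: (p4, p0, p3) → 33.8495
  f12: (p4, p0, p6) → 31.2652
Σ area = 444.043

Check V−E+F: 8 − 18 + 12 = 2.

facets=12 area=444.043


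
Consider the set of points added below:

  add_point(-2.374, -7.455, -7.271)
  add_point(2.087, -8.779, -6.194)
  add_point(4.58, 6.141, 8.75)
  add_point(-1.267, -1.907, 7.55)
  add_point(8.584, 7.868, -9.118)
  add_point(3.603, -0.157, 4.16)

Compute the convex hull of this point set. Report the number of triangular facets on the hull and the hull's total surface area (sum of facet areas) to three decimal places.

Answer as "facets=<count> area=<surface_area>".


Points on the hull: [0, 1, 2, 3, 4, 5] (6 of 6).

Area of each hull facet:
  f1: (p1, p4, p0) → 43.2023
  f2: (p5, p1, p4) → 106.2122
  f3: (p5, p2, p4) → 63.9303
  f4: (p3, p4, p0) → 146.0315
  f5: (p3, p2, p4) → 91.8024
  f6: (p3, p5, p2) → 24.2941
  f7: (p3, p1, p0) → 37.2749
  f8: (p3, p5, p1) → 41.4622
Σ area = 554.210

Euler: V−E+F = 6−12+8 = 2.

facets=8 area=554.210


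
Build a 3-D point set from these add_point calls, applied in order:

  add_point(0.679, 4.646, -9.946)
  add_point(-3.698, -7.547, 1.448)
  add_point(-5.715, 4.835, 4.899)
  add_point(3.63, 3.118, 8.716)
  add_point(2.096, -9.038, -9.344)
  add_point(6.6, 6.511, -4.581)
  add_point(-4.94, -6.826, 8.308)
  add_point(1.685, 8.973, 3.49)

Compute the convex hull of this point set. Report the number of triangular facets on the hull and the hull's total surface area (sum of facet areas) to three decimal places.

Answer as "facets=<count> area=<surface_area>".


facets=12 area=769.286

Extreme-point indices: [0, 1, 2, 3, 4, 5, 6, 7] — 8 of 8 on the boundary.

Facet areas (half cross-product norm):
  f1: (p3, p4, p5) → 118.4562
  f2: (p6, p3, p2) → 58.9834
  f3: (p6, p3, p4) → 124.6638
  f4: (p0, p4, p5) → 56.0626
  f5: (p7, p3, p2) → 33.6651
  f6: (p7, p3, p5) → 38.4147
  f7: (p7, p0, p2) → 60.7284
  f8: (p7, p0, p5) → 38.9438
  f9: (p1, p6, p2) → 42.0817
  f10: (p1, p6, p4) → 13.2793
  f11: (p1, p0, p2) → 99.7708
  f12: (p1, p0, p4) → 84.2361
Σ area = 769.286

Euler: V−E+F = 8−18+12 = 2.


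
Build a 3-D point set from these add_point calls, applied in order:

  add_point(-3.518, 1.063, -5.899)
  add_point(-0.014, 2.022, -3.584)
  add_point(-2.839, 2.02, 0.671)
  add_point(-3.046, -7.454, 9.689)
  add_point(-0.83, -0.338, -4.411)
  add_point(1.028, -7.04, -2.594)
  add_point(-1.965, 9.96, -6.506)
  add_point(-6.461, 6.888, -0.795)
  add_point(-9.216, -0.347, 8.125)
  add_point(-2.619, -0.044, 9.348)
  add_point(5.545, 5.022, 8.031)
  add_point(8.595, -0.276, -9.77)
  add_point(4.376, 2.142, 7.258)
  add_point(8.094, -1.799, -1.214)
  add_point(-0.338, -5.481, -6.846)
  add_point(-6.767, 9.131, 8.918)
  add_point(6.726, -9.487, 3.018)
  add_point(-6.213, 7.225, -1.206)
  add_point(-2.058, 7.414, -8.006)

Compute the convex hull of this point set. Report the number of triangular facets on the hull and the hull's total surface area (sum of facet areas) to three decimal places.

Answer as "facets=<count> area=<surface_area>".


Points on the hull: [0, 3, 5, 6, 7, 8, 9, 10, 11, 13, 14, 15, 16, 17, 18] (15 of 19).

Triangle areas on the boundary:
  f1: (p10, p6, p11) → 121.9650
  f2: (p14, p16, p11) → 68.3107
  f3: (p15, p10, p6) → 99.3344
  f4: (p9, p15, p10) → 48.4226
  f5: (p13, p16, p11) → 30.0642
  f6: (p13, p10, p11) → 37.4032
  f7: (p13, p10, p16) → 52.0305
  f8: (p0, p14, p8) → 54.6596
  f9: (p18, p6, p11) → 16.4709
  f10: (p18, p14, p11) → 64.5201
  f11: (p18, p0, p14) → 18.0659
  f12: (p3, p14, p8) → 79.6421
  f13: (p3, p15, p8) → 39.3006
  f14: (p3, p9, p15) → 17.3456
  f15: (p3, p10, p16) → 84.5816
  f16: (p3, p9, p10) → 29.4621
  f17: (p7, p0, p8) → 48.5894
  f18: (p7, p15, p8) → 46.9003
  f19: (p5, p14, p16) → 8.7712
  f20: (p5, p3, p16) → 48.8430
  f21: (p5, p3, p14) → 19.4494
  f22: (p17, p18, p0) → 25.0704
  f23: (p17, p7, p0) → 2.3909
  f24: (p17, p18, p6) → 10.8200
  f25: (p17, p15, p6) → 27.9562
  f26: (p17, p7, p15) → 2.4107
Σ area = 1102.781

Euler characteristic 15−39+26 = 2 ✓

facets=26 area=1102.781


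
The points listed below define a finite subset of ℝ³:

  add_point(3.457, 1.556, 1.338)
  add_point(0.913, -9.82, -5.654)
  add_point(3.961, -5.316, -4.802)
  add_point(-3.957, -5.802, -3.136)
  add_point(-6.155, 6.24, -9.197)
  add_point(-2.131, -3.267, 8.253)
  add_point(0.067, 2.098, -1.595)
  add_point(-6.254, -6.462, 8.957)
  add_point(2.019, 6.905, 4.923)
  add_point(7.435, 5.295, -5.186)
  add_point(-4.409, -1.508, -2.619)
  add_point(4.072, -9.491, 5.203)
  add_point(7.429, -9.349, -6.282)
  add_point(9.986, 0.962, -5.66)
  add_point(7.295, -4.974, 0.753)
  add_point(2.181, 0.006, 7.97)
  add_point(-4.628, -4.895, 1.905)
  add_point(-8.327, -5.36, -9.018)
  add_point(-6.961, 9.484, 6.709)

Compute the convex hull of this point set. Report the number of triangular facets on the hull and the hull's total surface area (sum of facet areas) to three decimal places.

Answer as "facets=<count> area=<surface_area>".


facets=20 area=1201.652

12 of the 19 inputs are extreme points: [1, 4, 7, 8, 9, 11, 12, 13, 14, 15, 17, 18].

Area of each hull facet:
  f1: (p7, p18, p17) → 143.0463
  f2: (p4, p18, p17) → 94.4865
  f3: (p4, p12, p17) → 97.0646
  f4: (p4, p12, p13) → 92.1338
  f5: (p15, p7, p18) → 70.2326
  f6: (p1, p7, p17) → 88.2680
  f7: (p1, p12, p17) → 21.7168
  f8: (p9, p4, p13) → 30.7621
  f9: (p9, p4, p18) → 112.6918
  f10: (p11, p15, p7) → 49.3232
  f11: (p11, p1, p7) → 64.3001
  f12: (p11, p1, p12) → 36.4627
  f13: (p8, p15, p18) → 35.2080
  f14: (p8, p9, p18) → 42.1795
  f15: (p8, p15, p13) → 54.5311
  f16: (p8, p9, p13) → 26.2983
  f17: (p14, p15, p13) → 43.8327
  f18: (p14, p11, p15) → 33.6589
  f19: (p14, p12, p13) → 36.6023
  f20: (p14, p11, p12) → 28.8523
Σ area = 1201.652

Check V−E+F: 12 − 30 + 20 = 2.


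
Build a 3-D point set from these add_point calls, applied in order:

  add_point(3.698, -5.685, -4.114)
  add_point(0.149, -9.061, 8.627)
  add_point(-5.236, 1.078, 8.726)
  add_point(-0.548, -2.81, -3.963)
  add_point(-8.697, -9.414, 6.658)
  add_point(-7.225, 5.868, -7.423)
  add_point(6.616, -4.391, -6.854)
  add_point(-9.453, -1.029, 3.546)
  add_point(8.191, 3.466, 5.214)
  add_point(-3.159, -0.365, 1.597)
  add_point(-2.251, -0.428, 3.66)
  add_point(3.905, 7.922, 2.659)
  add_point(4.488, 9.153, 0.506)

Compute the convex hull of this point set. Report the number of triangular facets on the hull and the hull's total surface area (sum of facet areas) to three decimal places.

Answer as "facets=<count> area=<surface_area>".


Points on the hull: [0, 1, 2, 4, 5, 6, 7, 8, 11, 12] (10 of 13).

Per-facet area ½‖(b−a)×(c−a)‖:
  f1: (p5, p4, p7) → 37.9958
  f2: (p2, p4, p7) → 31.4221
  f3: (p2, p5, p7) → 43.0039
  f4: (p0, p5, p4) → 133.7702
  f5: (p0, p6, p5) → 33.9319
  f6: (p1, p2, p8) → 77.1261
  f7: (p1, p2, p4) → 47.2169
  f8: (p1, p0, p4) → 61.7853
  f9: (p1, p6, p8) → 104.9531
  f10: (p1, p0, p6) → 14.4373
  f11: (p12, p2, p5) → 102.8002
  f12: (p12, p6, p8) → 59.1461
  f13: (p12, p6, p5) → 106.0468
  f14: (p11, p2, p8) → 43.1179
  f15: (p11, p12, p8) → 7.3899
  f16: (p11, p12, p2) → 9.5677
Σ area = 913.711

Euler: V−E+F = 10−24+16 = 2.

facets=16 area=913.711


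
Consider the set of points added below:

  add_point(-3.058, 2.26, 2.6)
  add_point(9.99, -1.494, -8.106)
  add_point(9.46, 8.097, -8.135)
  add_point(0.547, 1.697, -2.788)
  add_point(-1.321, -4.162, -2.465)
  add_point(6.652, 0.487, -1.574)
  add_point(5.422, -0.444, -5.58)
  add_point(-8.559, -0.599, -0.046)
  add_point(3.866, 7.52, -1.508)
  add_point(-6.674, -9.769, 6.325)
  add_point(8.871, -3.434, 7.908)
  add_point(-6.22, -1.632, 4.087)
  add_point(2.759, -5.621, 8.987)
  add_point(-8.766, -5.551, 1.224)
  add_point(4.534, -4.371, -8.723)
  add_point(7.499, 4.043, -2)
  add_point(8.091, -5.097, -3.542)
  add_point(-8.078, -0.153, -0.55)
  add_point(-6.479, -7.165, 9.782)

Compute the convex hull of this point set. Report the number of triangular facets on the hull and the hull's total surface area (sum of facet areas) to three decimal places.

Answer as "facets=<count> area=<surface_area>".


facets=24 area=915.103

Extreme-point indices: [0, 1, 2, 7, 8, 9, 10, 11, 12, 13, 14, 16, 17, 18] — 14 of 19 on the boundary.

Triangle areas on the boundary:
  f1: (p10, p2, p1) → 77.1096
  f2: (p14, p2, p1) → 27.0934
  f3: (p0, p10, p18) → 84.0609
  f4: (p17, p14, p13) → 44.6699
  f5: (p17, p14, p2) → 104.7021
  f6: (p9, p18, p13) → 14.6173
  f7: (p9, p14, p13) → 56.0824
  f8: (p16, p10, p1) → 27.5052
  f9: (p16, p14, p1) → 16.7109
  f10: (p16, p9, p10) → 95.6115
  f11: (p16, p9, p14) → 58.0756
  f12: (p8, p10, p2) → 63.2380
  f13: (p8, p0, p10) → 66.7342
  f14: (p8, p17, p2) → 48.1494
  f15: (p8, p17, p0) → 25.4748
  f16: (p11, p0, p18) → 13.9341
  f17: (p12, p10, p18) → 5.9587
  f18: (p12, p9, p18) → 20.3038
  f19: (p12, p9, p10) → 14.3862
  f20: (p7, p17, p0) → 2.4696
  f21: (p7, p11, p0) → 12.6342
  f22: (p7, p11, p18) → 12.9429
  f23: (p7, p18, p13) → 21.1203
  f24: (p7, p17, p13) → 1.5183
Σ area = 915.103

Euler: V−E+F = 14−36+24 = 2.


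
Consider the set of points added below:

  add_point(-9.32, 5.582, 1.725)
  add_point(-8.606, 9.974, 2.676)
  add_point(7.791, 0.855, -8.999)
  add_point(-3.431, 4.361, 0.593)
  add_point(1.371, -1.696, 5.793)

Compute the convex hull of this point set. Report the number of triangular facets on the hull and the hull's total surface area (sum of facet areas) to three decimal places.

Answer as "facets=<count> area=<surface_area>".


4 of the 5 inputs are extreme points: [0, 1, 2, 4].

Facet areas (half cross-product norm):
  f1: (p1, p2, p0) → 46.2444
  f2: (p4, p2, p0) → 110.5551
  f3: (p4, p1, p0) → 29.0988
  f4: (p4, p1, p2) → 127.7478
Σ area = 313.646

Euler characteristic 4−6+4 = 2 ✓

facets=4 area=313.646


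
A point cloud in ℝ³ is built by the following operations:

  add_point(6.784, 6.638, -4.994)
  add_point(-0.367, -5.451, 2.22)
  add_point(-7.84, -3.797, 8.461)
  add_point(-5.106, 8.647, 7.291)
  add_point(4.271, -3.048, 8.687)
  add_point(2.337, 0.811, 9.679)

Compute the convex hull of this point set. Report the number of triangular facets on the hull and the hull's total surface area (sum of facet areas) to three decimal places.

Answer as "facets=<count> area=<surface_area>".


6 of the 6 inputs are extreme points: [0, 1, 2, 3, 4, 5].

Per-facet area ½‖(b−a)×(c−a)‖:
  f1: (p3, p0, p2) → 109.5781
  f2: (p5, p3, p2) → 58.4391
  f3: (p5, p3, p0) → 87.5942
  f4: (p1, p0, p2) → 67.3791
  f5: (p4, p5, p0) → 36.3210
  f6: (p4, p1, p0) → 65.1687
  f7: (p4, p5, p2) → 24.8839
  f8: (p4, p1, p2) → 40.7632
Σ area = 490.127

Euler: V−E+F = 6−12+8 = 2.

facets=8 area=490.127


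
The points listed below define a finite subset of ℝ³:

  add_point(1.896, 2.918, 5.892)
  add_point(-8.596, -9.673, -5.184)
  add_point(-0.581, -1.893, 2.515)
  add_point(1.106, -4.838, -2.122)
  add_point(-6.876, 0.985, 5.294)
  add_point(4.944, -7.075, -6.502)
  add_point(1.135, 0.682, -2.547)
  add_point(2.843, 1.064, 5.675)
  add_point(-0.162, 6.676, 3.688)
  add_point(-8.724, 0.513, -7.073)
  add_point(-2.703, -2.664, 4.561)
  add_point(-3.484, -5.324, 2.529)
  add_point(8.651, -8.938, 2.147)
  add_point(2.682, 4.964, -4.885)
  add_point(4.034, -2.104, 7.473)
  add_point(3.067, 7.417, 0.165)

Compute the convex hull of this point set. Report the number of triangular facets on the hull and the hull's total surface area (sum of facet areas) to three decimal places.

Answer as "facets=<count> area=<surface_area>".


facets=20 area=813.670

Hull vertices (12/16): indices [0, 1, 4, 5, 8, 9, 10, 11, 12, 13, 14, 15].

Per-facet area ½‖(b−a)×(c−a)‖:
  f1: (p14, p15, p12) → 57.0927
  f2: (p5, p1, p9) → 70.4428
  f3: (p5, p1, p12) → 64.2220
  f4: (p8, p15, p9) → 36.3266
  f5: (p11, p14, p12) → 46.4152
  f6: (p11, p1, p12) → 61.0195
  f7: (p13, p15, p12) → 46.9063
  f8: (p13, p5, p12) → 58.6623
  f9: (p13, p15, p9) → 32.4195
  f10: (p13, p5, p9) → 75.2264
  f11: (p0, p14, p15) → 15.0629
  f12: (p0, p8, p15) → 11.4859
  f13: (p4, p0, p8) → 20.8259
  f14: (p4, p8, p9) → 55.9256
  f15: (p4, p0, p14) → 25.0853
  f16: (p4, p1, p9) → 64.1369
  f17: (p4, p11, p1) → 35.9701
  f18: (p10, p11, p14) → 10.9503
  f19: (p10, p4, p14) → 16.7416
  f20: (p10, p4, p11) → 8.7523
Σ area = 813.670

Euler characteristic 12−30+20 = 2 ✓


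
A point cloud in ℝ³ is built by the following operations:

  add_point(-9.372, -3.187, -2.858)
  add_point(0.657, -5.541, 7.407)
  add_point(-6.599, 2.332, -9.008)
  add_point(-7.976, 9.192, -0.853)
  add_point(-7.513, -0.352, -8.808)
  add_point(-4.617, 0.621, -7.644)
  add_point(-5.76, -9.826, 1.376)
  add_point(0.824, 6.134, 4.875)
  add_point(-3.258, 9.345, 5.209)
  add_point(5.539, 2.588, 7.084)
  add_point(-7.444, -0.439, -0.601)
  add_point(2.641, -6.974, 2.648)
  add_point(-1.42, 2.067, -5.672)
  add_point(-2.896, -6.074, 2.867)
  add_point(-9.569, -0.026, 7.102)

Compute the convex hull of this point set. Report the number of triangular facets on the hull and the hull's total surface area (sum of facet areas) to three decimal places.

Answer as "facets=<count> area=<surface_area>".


facets=22 area=774.172

Extreme-point indices: [0, 1, 2, 3, 4, 5, 6, 7, 8, 9, 11, 12, 14] — 13 of 15 on the boundary.

Triangle areas on the boundary:
  f1: (p8, p9, p14) → 64.1859
  f2: (p1, p9, p14) → 55.0789
  f3: (p1, p6, p14) → 52.5235
  f4: (p0, p6, p14) → 44.0985
  f5: (p3, p8, p14) → 42.8867
  f6: (p3, p0, p14) → 59.0135
  f7: (p3, p12, p2) → 31.8459
  f8: (p3, p12, p8) → 41.5464
  f9: (p4, p0, p6) → 23.0666
  f10: (p4, p3, p2) → 13.1518
  f11: (p4, p3, p0) → 41.2390
  f12: (p11, p1, p6) → 23.7583
  f13: (p11, p4, p6) → 62.8245
  f14: (p11, p1, p9) → 25.3858
  f15: (p11, p12, p9) → 68.1639
  f16: (p7, p8, p9) → 6.7296
  f17: (p7, p12, p9) → 34.9721
  f18: (p7, p12, p8) → 29.7582
  f19: (p5, p12, p2) → 4.9568
  f20: (p5, p4, p2) → 3.9082
  f21: (p5, p11, p12) → 24.7316
  f22: (p5, p11, p4) → 20.3467
Σ area = 774.172

Check V−E+F: 13 − 33 + 22 = 2.


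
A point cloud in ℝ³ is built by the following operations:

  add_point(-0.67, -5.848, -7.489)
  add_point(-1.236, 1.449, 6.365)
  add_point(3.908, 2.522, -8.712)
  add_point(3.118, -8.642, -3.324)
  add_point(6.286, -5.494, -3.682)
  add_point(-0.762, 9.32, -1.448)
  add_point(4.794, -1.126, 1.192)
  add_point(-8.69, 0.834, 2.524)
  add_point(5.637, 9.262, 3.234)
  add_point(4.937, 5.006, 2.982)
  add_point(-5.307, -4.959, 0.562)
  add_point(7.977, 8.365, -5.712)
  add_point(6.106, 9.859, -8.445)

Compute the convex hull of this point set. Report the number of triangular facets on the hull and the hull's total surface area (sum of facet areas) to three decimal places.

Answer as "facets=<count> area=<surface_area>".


facets=22 area=720.763

Hull vertices (13/13): indices [0, 1, 2, 3, 4, 5, 6, 7, 8, 9, 10, 11, 12].

Triangle areas on the boundary:
  f1: (p8, p1, p7) → 40.0341
  f2: (p5, p8, p7) → 46.0160
  f3: (p10, p0, p7) → 26.9891
  f4: (p10, p0, p3) → 28.5451
  f5: (p10, p1, p7) → 28.5231
  f6: (p10, p1, p3) → 47.3240
  f7: (p6, p1, p3) → 33.5239
  f8: (p12, p8, p11) → 14.0412
  f9: (p12, p5, p8) → 38.5275
  f10: (p12, p5, p7) → 41.7961
  f11: (p12, p0, p7) → 122.2014
  f12: (p12, p2, p0) → 9.6397
  f13: (p9, p8, p1) → 14.2734
  f14: (p9, p6, p1) → 23.7836
  f15: (p9, p6, p8) → 3.6032
  f16: (p4, p6, p3) → 14.5910
  f17: (p4, p8, p11) → 65.3579
  f18: (p4, p6, p8) → 23.2324
  f19: (p4, p12, p11) → 22.8843
  f20: (p4, p12, p2) → 26.7526
  f21: (p4, p0, p3) → 14.0539
  f22: (p4, p2, p0) → 35.0695
Σ area = 720.763

Check V−E+F: 13 − 33 + 22 = 2.


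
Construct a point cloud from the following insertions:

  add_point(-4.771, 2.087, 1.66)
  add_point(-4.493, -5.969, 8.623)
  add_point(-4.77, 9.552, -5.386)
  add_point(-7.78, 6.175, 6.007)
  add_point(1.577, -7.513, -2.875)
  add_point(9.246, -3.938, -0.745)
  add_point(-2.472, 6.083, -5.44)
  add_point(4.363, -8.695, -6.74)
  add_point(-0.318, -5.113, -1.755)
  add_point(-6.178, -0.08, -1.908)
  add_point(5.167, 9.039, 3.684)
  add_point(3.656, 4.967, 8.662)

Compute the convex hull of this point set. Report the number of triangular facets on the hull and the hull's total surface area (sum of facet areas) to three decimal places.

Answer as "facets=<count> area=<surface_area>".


10 of the 12 inputs are extreme points: [1, 2, 3, 4, 5, 6, 7, 9, 10, 11].

Per-facet area ½‖(b−a)×(c−a)‖:
  f1: (p1, p7, p5) → 75.3406
  f2: (p10, p2, p3) → 73.4682
  f3: (p6, p7, p5) → 70.6891
  f4: (p6, p2, p7) → 5.6053
  f5: (p6, p10, p5) → 84.4116
  f6: (p6, p10, p2) → 25.2844
  f7: (p9, p2, p7) → 70.1129
  f8: (p9, p2, p3) → 50.5494
  f9: (p9, p1, p3) → 58.2368
  f10: (p11, p1, p5) → 92.5976
  f11: (p11, p10, p5) → 45.6221
  f12: (p11, p1, p3) → 69.8122
  f13: (p11, p10, p3) → 38.9826
  f14: (p4, p1, p7) → 5.9131
  f15: (p4, p9, p7) → 20.2381
  f16: (p4, p9, p1) → 61.4171
Σ area = 848.281

Check V−E+F: 10 − 24 + 16 = 2.

facets=16 area=848.281


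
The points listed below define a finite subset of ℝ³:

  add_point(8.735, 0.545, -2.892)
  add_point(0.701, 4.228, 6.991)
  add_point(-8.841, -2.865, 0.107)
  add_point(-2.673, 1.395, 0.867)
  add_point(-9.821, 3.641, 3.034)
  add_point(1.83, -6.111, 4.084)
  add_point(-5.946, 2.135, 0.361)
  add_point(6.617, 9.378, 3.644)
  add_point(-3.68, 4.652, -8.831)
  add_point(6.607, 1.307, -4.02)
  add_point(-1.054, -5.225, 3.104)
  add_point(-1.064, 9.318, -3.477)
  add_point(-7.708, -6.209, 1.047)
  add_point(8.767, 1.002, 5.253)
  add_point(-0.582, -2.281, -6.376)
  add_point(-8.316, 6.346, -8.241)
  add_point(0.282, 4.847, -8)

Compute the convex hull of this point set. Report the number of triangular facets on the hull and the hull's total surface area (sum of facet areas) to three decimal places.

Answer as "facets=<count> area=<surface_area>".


Extreme-point indices: [0, 1, 2, 4, 5, 7, 8, 11, 12, 13, 14, 15, 16] — 13 of 17 on the boundary.

Per-facet area ½‖(b−a)×(c−a)‖:
  f1: (p1, p12, p4) → 57.6335
  f2: (p1, p7, p4) → 40.3373
  f3: (p1, p7, p13) → 32.9574
  f4: (p2, p12, p4) → 8.4800
  f5: (p0, p7, p13) → 35.5725
  f6: (p11, p7, p4) → 63.5389
  f7: (p5, p1, p13) → 41.5207
  f8: (p5, p1, p12) → 54.0491
  f9: (p5, p0, p13) → 40.2858
  f10: (p14, p5, p12) → 50.1437
  f11: (p14, p5, p0) → 53.7990
  f12: (p15, p11, p4) → 50.7236
  f13: (p15, p2, p4) → 41.2438
  f14: (p15, p2, p12) → 12.4350
  f15: (p15, p14, p12) → 64.5215
  f16: (p15, p14, p8) → 15.5386
  f17: (p16, p0, p7) → 59.2154
  f18: (p16, p11, p7) → 32.1953
  f19: (p16, p14, p8) → 14.8169
  f20: (p16, p14, p0) → 36.3558
  f21: (p16, p15, p8) → 4.9494
  f22: (p16, p15, p11) → 27.0468
Σ area = 837.360

Check V−E+F: 13 − 33 + 22 = 2.

facets=22 area=837.360


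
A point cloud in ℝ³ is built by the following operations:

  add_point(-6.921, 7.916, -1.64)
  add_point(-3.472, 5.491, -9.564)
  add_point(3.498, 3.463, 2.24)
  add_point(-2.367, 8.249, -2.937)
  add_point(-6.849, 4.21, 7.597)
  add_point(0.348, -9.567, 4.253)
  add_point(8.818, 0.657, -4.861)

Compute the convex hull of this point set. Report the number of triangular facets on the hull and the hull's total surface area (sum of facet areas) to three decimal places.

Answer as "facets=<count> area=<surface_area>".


Hull vertices (7/7): indices [0, 1, 2, 3, 4, 5, 6].

Triangle areas on the boundary:
  f1: (p1, p5, p0) → 88.3867
  f2: (p1, p5, p6) → 112.7251
  f3: (p4, p5, p0) → 78.4432
  f4: (p3, p4, p0) → 22.7266
  f5: (p3, p1, p0) → 17.1861
  f6: (p3, p1, p6) → 48.4226
  f7: (p2, p5, p6) → 63.0137
  f8: (p2, p4, p5) → 77.3255
  f9: (p2, p3, p6) → 42.4900
  f10: (p2, p3, p4) → 50.3256
Σ area = 601.045

Euler characteristic 7−15+10 = 2 ✓

facets=10 area=601.045


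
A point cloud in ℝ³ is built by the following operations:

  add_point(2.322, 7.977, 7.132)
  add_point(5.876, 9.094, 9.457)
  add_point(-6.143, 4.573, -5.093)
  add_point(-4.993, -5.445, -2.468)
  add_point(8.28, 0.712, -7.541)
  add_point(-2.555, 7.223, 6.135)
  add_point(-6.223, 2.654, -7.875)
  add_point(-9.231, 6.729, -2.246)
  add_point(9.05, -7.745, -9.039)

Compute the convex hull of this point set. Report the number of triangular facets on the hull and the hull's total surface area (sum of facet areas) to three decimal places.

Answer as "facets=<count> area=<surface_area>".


Points on the hull: [1, 2, 3, 4, 5, 6, 7, 8] (8 of 9).

Per-facet area ½‖(b−a)×(c−a)‖:
  f1: (p3, p1, p8) → 168.9842
  f2: (p4, p1, p7) → 159.7180
  f3: (p4, p1, p8) → 66.1342
  f4: (p5, p3, p7) → 68.3867
  f5: (p5, p1, p7) → 25.5783
  f6: (p5, p3, p1) → 61.8070
  f7: (p6, p4, p8) → 61.6340
  f8: (p6, p3, p7) → 37.0301
  f9: (p6, p3, p8) → 76.9231
  f10: (p2, p4, p7) → 19.5109
  f11: (p2, p6, p7) → 5.3676
  f12: (p2, p6, p4) → 24.7261
Σ area = 775.800

Euler: V−E+F = 8−18+12 = 2.

facets=12 area=775.800
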